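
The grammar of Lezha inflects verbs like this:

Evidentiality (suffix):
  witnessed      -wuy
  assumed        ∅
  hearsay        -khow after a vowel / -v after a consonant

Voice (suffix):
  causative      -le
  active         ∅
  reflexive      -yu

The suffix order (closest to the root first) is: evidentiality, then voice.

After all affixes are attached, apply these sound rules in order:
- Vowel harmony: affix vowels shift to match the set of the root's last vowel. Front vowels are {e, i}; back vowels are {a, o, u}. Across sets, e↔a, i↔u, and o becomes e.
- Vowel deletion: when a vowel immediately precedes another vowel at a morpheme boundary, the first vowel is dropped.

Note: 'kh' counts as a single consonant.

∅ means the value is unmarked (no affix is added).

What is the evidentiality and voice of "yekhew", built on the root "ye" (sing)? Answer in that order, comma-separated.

Segment: ye-khow.
evidentiality: -khow/v → hearsay.
voice: ∅ → active.

hearsay, active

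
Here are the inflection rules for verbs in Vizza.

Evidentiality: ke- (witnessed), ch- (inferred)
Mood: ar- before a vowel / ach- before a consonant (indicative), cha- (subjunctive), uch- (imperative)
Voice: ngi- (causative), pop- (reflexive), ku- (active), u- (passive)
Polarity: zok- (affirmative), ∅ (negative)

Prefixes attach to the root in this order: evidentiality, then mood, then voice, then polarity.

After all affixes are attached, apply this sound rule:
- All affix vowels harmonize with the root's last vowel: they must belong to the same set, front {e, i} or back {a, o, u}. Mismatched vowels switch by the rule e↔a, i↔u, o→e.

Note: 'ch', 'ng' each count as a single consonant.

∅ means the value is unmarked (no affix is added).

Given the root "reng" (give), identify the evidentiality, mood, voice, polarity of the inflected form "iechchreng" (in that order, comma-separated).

Segment: u-ach-ch-reng.
evidentiality: ch- → inferred.
mood: ar/ach- → indicative.
voice: u- → passive.
polarity: ∅ → negative.

inferred, indicative, passive, negative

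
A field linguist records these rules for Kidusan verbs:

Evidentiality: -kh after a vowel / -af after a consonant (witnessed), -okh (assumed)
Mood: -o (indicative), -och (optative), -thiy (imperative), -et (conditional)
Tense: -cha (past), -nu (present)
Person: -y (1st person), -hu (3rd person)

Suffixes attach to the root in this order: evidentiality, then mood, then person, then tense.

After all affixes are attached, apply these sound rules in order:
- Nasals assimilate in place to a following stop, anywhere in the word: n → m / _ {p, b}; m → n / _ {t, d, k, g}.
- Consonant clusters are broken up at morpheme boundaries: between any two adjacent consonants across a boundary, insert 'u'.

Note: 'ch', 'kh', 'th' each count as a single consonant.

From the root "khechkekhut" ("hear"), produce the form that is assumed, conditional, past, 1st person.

khechkekhutokhetuyucha

Attach evidentiality assumed -okh → khechkekhutokh.
Attach mood conditional -et → khechkekhutokhet.
Attach person 1st person -y → khechkekhutokhety.
Attach tense past -cha → khechkekhutokhetycha.
Nasal assimilation: no change.
Apply epenthesis: khechkekhutokhetycha → khechkekhutokhetuyucha.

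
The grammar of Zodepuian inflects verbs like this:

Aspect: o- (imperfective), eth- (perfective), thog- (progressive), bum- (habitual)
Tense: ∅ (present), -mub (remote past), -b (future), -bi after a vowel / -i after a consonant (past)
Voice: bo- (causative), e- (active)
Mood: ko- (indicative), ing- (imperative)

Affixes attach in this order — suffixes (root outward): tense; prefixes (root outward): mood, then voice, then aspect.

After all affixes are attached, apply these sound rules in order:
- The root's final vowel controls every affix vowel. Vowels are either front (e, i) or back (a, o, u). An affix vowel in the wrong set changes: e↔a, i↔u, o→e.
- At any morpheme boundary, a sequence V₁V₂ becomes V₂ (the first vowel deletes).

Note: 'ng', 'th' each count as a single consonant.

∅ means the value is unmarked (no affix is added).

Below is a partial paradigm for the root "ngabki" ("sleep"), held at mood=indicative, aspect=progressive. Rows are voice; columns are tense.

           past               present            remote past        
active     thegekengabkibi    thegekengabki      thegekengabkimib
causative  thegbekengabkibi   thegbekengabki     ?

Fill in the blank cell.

Attach mood indicative ko- → kongabki.
Attach tense remote past -mub → kongabkimub.
Attach voice causative bo- → bokongabkimub.
Attach aspect progressive thog- → thogbokongabkimub.
Apply vowel harmony: thogbokongabkimub → thegbekengabkimib.
Vowel deletion: no change.

thegbekengabkimib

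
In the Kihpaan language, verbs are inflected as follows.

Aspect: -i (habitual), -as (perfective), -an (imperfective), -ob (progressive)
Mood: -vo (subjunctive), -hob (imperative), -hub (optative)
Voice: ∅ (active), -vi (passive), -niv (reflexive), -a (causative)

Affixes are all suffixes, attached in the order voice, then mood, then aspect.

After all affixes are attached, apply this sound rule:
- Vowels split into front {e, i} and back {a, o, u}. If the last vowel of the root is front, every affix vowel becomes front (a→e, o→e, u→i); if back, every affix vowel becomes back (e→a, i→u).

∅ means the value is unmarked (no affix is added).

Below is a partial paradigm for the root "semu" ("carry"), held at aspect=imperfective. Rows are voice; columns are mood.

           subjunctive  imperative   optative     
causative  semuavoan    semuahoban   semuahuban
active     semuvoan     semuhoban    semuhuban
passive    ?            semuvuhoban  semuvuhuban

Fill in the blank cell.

semuvuvoan

Attach voice passive -vi → semuvi.
Attach mood subjunctive -vo → semuvivo.
Attach aspect imperfective -an → semuvivoan.
Apply vowel harmony: semuvivoan → semuvuvoan.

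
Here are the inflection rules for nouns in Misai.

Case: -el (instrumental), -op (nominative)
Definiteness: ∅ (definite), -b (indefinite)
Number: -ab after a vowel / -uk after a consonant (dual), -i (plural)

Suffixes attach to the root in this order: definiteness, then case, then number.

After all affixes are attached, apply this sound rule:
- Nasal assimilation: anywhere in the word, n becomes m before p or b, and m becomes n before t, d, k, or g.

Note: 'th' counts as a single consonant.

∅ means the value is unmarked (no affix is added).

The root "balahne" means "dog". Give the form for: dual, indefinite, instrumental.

Attach definiteness indefinite -b → balahneb.
Attach case instrumental -el → balahnebel.
Attach number dual -uk (after consonant 'l') → balahnebeluk.
Nasal assimilation: no change.

balahnebeluk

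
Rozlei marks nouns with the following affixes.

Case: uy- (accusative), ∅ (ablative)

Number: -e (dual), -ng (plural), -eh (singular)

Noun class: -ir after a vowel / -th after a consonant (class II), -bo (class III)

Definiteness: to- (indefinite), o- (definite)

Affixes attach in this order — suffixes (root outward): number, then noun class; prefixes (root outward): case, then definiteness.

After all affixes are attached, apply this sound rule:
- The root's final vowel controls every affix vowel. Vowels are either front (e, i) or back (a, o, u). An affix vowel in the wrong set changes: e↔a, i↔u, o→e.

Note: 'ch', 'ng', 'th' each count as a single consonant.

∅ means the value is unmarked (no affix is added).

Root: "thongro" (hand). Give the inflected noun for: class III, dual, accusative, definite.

ouythongroabo

Attach number dual -e → thongroe.
Attach noun class class III -bo → thongroebo.
Attach case accusative uy- → uythongroebo.
Attach definiteness definite o- → ouythongroebo.
Apply vowel harmony: ouythongroebo → ouythongroabo.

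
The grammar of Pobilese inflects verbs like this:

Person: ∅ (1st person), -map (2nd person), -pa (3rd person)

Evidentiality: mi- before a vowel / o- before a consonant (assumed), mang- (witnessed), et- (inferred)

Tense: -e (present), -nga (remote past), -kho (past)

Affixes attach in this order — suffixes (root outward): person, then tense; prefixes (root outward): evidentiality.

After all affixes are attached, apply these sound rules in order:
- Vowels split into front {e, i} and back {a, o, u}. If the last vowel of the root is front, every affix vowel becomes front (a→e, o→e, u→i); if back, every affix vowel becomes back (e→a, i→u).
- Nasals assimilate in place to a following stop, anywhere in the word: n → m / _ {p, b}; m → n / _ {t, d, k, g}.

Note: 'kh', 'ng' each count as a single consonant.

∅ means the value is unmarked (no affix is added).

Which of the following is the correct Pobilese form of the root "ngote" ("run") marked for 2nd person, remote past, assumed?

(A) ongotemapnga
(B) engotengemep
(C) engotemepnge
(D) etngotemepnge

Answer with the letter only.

C

Attach person 2nd person -map → ngotemap.
Attach evidentiality assumed o- (before consonant 'ng') → ongotemap.
Attach tense remote past -nga → ongotemapnga.
Apply vowel harmony: ongotemapnga → engotemepnge.
Nasal assimilation: no change.
So the correct form is engotemepnge, option (C).
(A) ongotemapnga is wrong: it fails to apply the sound rule(s).
(B) engotengemep is wrong: it has the affixes in the wrong order.
(D) etngotemepnge is wrong: it uses inferred instead of assumed for evidentiality.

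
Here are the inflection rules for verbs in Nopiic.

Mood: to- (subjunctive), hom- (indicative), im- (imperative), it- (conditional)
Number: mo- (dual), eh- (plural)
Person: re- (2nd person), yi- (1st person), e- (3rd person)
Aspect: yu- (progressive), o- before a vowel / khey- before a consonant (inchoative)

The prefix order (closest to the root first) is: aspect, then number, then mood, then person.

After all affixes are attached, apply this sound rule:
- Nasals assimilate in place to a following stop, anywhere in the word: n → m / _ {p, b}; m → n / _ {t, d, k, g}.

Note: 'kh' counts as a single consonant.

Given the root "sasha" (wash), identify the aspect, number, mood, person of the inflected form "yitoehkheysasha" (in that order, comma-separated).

inchoative, plural, subjunctive, 1st person

Segment: yi-to-eh-khey-sasha.
aspect: o/khey- → inchoative.
number: eh- → plural.
mood: to- → subjunctive.
person: yi- → 1st person.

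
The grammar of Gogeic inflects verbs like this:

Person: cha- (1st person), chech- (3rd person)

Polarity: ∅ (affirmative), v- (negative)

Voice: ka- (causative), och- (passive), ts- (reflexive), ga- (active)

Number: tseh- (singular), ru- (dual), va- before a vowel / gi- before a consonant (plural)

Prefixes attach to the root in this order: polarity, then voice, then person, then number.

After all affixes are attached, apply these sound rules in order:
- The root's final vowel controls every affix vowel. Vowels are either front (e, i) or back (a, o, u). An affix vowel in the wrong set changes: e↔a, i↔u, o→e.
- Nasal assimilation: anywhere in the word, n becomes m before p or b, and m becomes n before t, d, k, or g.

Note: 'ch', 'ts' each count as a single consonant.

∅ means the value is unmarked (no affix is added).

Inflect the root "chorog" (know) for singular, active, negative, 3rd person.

tsahchachgavchorog

Attach polarity negative v- → vchorog.
Attach voice active ga- → gavchorog.
Attach person 3rd person chech- → chechgavchorog.
Attach number singular tseh- → tsehchechgavchorog.
Apply vowel harmony: tsehchechgavchorog → tsahchachgavchorog.
Nasal assimilation: no change.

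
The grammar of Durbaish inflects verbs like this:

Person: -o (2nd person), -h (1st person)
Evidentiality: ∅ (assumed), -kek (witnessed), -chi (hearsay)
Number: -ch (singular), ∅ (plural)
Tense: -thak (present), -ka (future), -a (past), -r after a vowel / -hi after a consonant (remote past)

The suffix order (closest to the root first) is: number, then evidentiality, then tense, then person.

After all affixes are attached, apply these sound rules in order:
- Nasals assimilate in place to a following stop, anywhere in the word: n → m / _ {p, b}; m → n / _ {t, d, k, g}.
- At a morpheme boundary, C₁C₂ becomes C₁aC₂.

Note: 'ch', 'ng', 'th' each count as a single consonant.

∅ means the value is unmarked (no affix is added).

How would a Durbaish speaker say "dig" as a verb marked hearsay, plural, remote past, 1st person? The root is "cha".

number = plural: zero marking, form stays cha.
Attach evidentiality hearsay -chi → chachi.
Attach tense remote past -r (after vowel 'i') → chachir.
Attach person 1st person -h → chachirh.
Nasal assimilation: no change.
Apply epenthesis: chachirh → chachirah.

chachirah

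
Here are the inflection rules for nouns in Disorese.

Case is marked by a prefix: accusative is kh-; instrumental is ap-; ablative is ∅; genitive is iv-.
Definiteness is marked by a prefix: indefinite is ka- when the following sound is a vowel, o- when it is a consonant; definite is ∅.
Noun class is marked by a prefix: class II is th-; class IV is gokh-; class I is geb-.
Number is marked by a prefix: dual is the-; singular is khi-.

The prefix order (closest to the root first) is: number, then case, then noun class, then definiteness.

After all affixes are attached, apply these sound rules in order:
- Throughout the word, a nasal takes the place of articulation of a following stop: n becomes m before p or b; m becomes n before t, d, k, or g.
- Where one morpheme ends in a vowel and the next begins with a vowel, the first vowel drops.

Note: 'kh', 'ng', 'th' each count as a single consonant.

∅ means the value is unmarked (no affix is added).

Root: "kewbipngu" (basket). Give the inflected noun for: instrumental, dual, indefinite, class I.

Attach number dual the- → thekewbipngu.
Attach case instrumental ap- → apthekewbipngu.
Attach noun class class I geb- → gebapthekewbipngu.
Attach definiteness indefinite o- (before consonant 'g') → ogebapthekewbipngu.
Nasal assimilation: no change.
Vowel deletion: no change.

ogebapthekewbipngu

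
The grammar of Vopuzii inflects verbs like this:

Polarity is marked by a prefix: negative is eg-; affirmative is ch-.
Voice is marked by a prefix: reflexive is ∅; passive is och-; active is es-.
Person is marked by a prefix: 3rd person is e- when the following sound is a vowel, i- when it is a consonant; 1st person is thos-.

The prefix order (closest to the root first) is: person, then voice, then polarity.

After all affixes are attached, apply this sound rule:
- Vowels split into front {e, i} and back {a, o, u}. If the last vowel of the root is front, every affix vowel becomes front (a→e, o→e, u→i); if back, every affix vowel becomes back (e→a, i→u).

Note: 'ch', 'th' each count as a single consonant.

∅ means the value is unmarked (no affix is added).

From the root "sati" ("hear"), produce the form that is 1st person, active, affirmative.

chesthessati

Attach person 1st person thos- → thossati.
Attach voice active es- → esthossati.
Attach polarity affirmative ch- → chesthossati.
Apply vowel harmony: chesthossati → chesthessati.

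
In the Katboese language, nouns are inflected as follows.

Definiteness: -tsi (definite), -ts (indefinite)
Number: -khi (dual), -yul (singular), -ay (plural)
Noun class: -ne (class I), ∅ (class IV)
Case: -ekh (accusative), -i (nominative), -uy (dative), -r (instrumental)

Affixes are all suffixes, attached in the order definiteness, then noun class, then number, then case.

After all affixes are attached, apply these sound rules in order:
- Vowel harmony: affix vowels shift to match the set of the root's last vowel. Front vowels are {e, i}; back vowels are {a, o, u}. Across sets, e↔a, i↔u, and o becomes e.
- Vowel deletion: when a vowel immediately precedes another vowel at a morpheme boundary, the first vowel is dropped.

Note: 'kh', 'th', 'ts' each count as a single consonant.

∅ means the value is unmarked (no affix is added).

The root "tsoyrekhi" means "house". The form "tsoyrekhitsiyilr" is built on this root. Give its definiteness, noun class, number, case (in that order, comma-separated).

Segment: tsoyrekhi-tsi-yul-r.
definiteness: -tsi → definite.
noun class: ∅ → class IV.
number: -yul → singular.
case: -r → instrumental.

definite, class IV, singular, instrumental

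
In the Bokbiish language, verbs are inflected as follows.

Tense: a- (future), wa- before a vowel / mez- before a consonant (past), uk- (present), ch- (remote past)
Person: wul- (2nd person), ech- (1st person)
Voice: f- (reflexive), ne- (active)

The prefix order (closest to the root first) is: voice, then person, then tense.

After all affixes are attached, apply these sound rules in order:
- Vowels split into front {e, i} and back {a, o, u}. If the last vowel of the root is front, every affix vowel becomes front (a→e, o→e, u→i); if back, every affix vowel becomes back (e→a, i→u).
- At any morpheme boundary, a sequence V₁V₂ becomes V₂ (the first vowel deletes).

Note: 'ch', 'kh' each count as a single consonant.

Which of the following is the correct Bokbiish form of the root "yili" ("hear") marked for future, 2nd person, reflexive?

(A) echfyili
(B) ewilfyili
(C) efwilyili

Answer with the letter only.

Attach voice reflexive f- → fyili.
Attach person 2nd person wul- → wulfyili.
Attach tense future a- → awulfyili.
Apply vowel harmony: awulfyili → ewilfyili.
Vowel deletion: no change.
So the correct form is ewilfyili, option (B).
(A) echfyili is wrong: it uses 1st person instead of 2nd person for person.
(C) efwilyili is wrong: it has the affixes in the wrong order.

B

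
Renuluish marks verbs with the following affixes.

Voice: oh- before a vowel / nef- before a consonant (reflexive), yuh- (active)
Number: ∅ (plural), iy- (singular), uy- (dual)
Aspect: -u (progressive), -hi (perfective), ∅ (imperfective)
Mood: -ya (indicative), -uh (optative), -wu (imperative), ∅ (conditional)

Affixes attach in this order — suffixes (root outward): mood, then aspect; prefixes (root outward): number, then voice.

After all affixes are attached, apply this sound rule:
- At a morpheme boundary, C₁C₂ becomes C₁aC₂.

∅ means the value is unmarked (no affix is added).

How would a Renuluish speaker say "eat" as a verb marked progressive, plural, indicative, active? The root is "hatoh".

yuhahatohayau

number = plural: zero marking, form stays hatoh.
Attach mood indicative -ya → hatohya.
Attach aspect progressive -u → hatohyau.
Attach voice active yuh- → yuhhatohyau.
Apply epenthesis: yuhhatohyau → yuhahatohayau.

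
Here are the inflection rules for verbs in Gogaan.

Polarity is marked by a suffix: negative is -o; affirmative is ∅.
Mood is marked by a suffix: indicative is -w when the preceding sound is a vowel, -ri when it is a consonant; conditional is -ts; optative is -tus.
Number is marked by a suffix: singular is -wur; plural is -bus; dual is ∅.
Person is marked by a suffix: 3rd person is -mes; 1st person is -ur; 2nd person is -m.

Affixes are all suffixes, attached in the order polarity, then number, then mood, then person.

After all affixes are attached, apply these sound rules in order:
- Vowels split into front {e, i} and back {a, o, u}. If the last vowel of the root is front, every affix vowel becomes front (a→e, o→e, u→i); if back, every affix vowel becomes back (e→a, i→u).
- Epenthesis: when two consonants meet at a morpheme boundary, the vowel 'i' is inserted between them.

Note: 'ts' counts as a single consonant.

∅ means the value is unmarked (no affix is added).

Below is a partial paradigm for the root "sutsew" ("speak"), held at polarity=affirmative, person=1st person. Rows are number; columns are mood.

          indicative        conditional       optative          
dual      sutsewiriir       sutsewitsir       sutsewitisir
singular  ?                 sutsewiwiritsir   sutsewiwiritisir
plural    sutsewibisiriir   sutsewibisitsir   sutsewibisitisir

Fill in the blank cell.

sutsewiwiririir

polarity = affirmative: zero marking, form stays sutsew.
Attach number singular -wur → sutsewwur.
Attach mood indicative -ri (after consonant 'r') → sutsewwurri.
Attach person 1st person -ur → sutsewwurriur.
Apply vowel harmony: sutsewwurriur → sutsewwirriir.
Apply epenthesis: sutsewwirriir → sutsewiwiririir.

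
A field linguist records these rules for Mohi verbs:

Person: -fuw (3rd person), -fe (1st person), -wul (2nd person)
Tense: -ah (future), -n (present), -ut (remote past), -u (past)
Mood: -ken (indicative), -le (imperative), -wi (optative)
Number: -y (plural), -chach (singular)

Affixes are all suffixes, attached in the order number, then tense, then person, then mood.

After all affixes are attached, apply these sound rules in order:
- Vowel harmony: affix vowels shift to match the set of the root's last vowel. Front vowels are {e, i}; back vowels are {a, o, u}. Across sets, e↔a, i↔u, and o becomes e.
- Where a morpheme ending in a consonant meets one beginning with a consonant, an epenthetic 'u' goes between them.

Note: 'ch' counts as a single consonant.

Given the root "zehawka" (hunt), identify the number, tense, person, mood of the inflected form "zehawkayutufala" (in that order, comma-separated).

Segment: zehawka-y-ut-fe-le.
number: -y → plural.
tense: -ut → remote past.
person: -fe → 1st person.
mood: -le → imperative.

plural, remote past, 1st person, imperative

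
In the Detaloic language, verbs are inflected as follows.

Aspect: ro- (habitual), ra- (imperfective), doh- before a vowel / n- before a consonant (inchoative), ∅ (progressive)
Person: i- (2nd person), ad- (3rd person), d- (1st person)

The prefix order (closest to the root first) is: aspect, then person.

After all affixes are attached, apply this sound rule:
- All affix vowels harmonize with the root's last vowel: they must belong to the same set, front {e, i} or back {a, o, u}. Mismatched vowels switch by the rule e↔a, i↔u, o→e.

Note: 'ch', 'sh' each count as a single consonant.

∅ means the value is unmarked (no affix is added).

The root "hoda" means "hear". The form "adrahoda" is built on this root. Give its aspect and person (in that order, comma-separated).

Segment: ad-ra-hoda.
aspect: ra- → imperfective.
person: ad- → 3rd person.

imperfective, 3rd person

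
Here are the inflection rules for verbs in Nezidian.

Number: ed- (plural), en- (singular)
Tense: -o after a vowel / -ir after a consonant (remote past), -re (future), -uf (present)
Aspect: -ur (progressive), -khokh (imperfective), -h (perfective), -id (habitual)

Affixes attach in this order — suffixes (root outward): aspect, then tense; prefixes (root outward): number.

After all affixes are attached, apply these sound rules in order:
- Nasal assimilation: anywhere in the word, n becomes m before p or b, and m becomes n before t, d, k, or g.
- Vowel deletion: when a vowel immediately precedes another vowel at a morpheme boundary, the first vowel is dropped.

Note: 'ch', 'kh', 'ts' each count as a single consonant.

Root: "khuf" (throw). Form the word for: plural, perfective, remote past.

Attach aspect perfective -h → khufh.
Attach number plural ed- → edkhufh.
Attach tense remote past -ir (after consonant 'h') → edkhufhir.
Nasal assimilation: no change.
Vowel deletion: no change.

edkhufhir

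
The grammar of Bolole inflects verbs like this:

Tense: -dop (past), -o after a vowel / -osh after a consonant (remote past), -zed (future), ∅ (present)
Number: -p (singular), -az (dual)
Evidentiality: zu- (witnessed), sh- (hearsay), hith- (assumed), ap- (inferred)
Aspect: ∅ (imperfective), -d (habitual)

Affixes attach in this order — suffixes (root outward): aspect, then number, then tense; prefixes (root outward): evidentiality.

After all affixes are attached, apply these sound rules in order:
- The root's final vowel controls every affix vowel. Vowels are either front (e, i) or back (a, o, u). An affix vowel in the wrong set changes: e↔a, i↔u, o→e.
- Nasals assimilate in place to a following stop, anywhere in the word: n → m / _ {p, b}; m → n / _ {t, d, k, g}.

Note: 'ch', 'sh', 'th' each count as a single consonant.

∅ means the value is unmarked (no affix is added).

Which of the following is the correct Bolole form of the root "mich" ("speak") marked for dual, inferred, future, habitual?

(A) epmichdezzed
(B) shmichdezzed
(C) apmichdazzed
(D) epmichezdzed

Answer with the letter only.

A

Attach evidentiality inferred ap- → apmich.
Attach aspect habitual -d → apmichd.
Attach number dual -az → apmichdaz.
Attach tense future -zed → apmichdazzed.
Apply vowel harmony: apmichdazzed → epmichdezzed.
Nasal assimilation: no change.
So the correct form is epmichdezzed, option (A).
(D) epmichezdzed is wrong: it has the affixes in the wrong order.
(C) apmichdazzed is wrong: it fails to apply the sound rule(s).
(B) shmichdezzed is wrong: it uses hearsay instead of inferred for evidentiality.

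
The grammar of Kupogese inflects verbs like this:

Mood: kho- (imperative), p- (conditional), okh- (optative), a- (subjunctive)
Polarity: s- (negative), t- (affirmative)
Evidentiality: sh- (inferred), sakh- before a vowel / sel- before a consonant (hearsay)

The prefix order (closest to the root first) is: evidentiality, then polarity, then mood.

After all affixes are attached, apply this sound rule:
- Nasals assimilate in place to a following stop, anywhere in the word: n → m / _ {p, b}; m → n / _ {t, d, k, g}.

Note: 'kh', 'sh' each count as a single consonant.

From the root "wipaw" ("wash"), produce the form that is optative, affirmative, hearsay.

Attach evidentiality hearsay sel- (before consonant 'w') → selwipaw.
Attach polarity affirmative t- → tselwipaw.
Attach mood optative okh- → okhtselwipaw.
Nasal assimilation: no change.

okhtselwipaw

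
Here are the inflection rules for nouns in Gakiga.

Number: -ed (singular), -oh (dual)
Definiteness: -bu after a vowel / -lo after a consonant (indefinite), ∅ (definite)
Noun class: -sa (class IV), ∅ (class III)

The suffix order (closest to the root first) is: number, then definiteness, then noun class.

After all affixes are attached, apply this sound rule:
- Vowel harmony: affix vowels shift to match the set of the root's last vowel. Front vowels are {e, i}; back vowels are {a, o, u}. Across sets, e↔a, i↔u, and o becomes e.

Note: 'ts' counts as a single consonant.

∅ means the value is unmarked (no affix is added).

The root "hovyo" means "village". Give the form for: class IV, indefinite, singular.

Attach number singular -ed → hovyoed.
Attach definiteness indefinite -lo (after consonant 'd') → hovyoedlo.
Attach noun class class IV -sa → hovyoedlosa.
Apply vowel harmony: hovyoedlosa → hovyoadlosa.

hovyoadlosa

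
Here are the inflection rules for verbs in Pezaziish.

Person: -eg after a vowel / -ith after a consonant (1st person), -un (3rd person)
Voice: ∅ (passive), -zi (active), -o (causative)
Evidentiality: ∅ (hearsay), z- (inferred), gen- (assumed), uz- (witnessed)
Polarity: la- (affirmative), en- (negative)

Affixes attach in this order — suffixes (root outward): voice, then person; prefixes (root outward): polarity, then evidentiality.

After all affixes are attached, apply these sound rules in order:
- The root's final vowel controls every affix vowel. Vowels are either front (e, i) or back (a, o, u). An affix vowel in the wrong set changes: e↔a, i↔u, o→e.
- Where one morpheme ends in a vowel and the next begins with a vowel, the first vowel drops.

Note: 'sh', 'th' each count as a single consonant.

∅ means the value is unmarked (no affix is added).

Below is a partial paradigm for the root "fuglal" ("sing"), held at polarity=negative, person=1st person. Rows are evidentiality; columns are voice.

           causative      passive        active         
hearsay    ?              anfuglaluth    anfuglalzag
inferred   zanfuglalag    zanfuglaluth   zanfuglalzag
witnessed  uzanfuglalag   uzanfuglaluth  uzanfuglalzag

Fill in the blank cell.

anfuglalag

Attach voice causative -o → fuglalo.
Attach polarity negative en- → enfuglalo.
evidentiality = hearsay: zero marking, form stays enfuglalo.
Attach person 1st person -eg (after vowel 'o') → enfuglaloeg.
Apply vowel harmony: enfuglaloeg → anfuglaloag.
Apply vowel deletion: anfuglaloag → anfuglalag.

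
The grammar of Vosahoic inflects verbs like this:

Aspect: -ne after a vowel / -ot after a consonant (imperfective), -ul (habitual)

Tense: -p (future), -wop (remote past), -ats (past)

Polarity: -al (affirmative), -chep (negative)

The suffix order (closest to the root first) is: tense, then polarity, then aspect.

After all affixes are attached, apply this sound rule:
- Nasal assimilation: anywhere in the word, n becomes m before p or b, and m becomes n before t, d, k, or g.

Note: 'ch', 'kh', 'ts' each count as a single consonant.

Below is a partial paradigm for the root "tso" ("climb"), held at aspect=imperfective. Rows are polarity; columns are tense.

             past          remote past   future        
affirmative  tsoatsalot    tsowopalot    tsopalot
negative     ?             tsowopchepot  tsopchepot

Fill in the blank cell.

Attach tense past -ats → tsoats.
Attach polarity negative -chep → tsoatschep.
Attach aspect imperfective -ot (after consonant 'p') → tsoatschepot.
Nasal assimilation: no change.

tsoatschepot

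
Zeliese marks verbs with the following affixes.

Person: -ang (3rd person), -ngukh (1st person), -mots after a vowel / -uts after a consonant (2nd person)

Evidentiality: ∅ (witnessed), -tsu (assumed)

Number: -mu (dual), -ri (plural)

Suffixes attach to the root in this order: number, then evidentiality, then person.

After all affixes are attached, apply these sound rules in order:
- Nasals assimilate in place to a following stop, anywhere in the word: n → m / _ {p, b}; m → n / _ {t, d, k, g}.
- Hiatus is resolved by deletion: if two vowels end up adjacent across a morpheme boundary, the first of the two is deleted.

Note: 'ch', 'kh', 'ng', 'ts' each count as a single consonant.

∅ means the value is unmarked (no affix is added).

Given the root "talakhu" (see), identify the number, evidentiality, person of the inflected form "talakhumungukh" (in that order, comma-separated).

Segment: talakhu-mu-ngukh.
number: -mu → dual.
evidentiality: ∅ → witnessed.
person: -ngukh → 1st person.

dual, witnessed, 1st person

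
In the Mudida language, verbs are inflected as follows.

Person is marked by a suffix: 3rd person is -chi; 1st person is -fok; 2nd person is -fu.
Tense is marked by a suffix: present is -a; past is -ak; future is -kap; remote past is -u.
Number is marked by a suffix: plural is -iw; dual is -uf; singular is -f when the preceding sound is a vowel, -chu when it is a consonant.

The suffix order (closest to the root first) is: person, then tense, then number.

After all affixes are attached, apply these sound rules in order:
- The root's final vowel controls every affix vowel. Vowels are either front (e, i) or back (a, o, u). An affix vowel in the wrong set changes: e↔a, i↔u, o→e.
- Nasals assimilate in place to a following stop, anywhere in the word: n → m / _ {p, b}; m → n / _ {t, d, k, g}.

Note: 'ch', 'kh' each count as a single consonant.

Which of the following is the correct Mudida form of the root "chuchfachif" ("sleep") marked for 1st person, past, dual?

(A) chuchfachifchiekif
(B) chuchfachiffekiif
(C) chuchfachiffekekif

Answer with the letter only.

Attach person 1st person -fok → chuchfachiffok.
Attach tense past -ak → chuchfachiffokak.
Attach number dual -uf → chuchfachiffokakuf.
Apply vowel harmony: chuchfachiffokakuf → chuchfachiffekekif.
Nasal assimilation: no change.
So the correct form is chuchfachiffekekif, option (C).
(A) chuchfachifchiekif is wrong: it uses 3rd person instead of 1st person for person.
(B) chuchfachiffekiif is wrong: it uses remote past instead of past for tense.

C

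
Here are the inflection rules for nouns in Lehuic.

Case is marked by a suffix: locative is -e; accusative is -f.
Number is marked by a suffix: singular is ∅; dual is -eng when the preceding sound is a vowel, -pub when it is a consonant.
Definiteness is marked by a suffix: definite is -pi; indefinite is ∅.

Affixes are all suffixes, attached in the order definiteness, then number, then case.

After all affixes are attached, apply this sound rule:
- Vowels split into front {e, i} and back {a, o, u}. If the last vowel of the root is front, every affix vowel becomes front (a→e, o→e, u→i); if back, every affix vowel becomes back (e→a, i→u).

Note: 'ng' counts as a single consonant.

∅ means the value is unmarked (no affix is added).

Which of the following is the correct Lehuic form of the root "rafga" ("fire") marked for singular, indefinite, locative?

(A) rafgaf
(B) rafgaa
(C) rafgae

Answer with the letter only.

definiteness = indefinite: zero marking, form stays rafga.
number = singular: zero marking, form stays rafga.
Attach case locative -e → rafgae.
Apply vowel harmony: rafgae → rafgaa.
So the correct form is rafgaa, option (B).
(C) rafgae is wrong: it fails to apply the sound rule(s).
(A) rafgaf is wrong: it uses accusative instead of locative for case.

B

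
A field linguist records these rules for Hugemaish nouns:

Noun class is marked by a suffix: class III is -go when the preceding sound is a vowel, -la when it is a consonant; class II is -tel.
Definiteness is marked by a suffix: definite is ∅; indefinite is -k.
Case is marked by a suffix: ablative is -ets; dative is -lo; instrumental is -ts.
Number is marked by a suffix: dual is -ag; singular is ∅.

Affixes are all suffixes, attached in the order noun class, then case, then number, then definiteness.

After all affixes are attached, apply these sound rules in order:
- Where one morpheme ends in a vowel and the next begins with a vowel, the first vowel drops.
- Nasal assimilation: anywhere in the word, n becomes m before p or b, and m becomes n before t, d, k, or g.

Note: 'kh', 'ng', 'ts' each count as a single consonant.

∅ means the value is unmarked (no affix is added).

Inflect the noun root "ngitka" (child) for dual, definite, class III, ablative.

ngitkagetsag

Attach noun class class III -go (after vowel 'a') → ngitkago.
Attach case ablative -ets → ngitkagoets.
Attach number dual -ag → ngitkagoetsag.
definiteness = definite: zero marking, form stays ngitkagoetsag.
Apply vowel deletion: ngitkagoetsag → ngitkagetsag.
Nasal assimilation: no change.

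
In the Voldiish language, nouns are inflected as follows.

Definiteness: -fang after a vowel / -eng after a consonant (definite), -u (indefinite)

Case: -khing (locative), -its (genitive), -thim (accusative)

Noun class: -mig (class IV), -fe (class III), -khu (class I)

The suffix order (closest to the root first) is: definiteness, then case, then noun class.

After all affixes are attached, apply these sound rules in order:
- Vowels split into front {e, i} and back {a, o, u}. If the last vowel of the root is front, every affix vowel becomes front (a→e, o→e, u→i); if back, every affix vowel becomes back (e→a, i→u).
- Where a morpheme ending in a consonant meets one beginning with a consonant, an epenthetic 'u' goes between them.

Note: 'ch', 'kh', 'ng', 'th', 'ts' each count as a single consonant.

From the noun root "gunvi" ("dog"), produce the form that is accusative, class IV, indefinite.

gunviithimumig

Attach definiteness indefinite -u → gunviu.
Attach case accusative -thim → gunviuthim.
Attach noun class class IV -mig → gunviuthimmig.
Apply vowel harmony: gunviuthimmig → gunviithimmig.
Apply epenthesis: gunviithimmig → gunviithimumig.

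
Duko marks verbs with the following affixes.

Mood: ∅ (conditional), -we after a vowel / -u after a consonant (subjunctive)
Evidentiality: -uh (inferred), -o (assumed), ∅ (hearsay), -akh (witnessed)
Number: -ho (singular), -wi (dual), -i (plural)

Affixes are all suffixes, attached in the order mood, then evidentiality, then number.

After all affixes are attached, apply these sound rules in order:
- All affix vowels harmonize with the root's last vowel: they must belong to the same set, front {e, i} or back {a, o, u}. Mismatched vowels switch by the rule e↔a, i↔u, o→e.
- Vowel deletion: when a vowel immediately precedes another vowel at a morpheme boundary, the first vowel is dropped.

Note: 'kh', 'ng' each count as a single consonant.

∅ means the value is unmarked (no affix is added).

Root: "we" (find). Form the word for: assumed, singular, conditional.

mood = conditional: zero marking, form stays we.
Attach evidentiality assumed -o → weo.
Attach number singular -ho → weoho.
Apply vowel harmony: weoho → weehe.
Apply vowel deletion: weehe → wehe.

wehe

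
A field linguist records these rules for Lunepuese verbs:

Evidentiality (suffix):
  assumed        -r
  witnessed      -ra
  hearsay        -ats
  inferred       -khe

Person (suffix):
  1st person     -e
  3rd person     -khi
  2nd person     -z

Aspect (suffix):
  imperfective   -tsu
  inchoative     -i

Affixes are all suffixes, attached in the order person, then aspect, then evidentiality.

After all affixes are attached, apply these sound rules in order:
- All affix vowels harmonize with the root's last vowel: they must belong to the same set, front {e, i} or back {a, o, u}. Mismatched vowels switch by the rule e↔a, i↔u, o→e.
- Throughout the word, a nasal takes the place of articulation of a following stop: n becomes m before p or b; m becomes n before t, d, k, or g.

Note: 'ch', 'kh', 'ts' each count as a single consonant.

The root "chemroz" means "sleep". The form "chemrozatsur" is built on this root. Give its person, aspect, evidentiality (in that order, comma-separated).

1st person, imperfective, assumed

Segment: chemroz-e-tsu-r.
person: -e → 1st person.
aspect: -tsu → imperfective.
evidentiality: -r → assumed.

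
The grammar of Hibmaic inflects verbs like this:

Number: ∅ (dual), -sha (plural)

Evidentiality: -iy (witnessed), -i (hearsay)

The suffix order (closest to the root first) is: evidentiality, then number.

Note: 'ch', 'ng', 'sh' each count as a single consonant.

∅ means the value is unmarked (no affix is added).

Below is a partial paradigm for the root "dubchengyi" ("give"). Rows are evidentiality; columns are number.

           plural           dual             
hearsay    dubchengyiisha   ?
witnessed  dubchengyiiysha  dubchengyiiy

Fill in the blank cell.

Attach evidentiality hearsay -i → dubchengyii.
number = dual: zero marking, form stays dubchengyii.

dubchengyii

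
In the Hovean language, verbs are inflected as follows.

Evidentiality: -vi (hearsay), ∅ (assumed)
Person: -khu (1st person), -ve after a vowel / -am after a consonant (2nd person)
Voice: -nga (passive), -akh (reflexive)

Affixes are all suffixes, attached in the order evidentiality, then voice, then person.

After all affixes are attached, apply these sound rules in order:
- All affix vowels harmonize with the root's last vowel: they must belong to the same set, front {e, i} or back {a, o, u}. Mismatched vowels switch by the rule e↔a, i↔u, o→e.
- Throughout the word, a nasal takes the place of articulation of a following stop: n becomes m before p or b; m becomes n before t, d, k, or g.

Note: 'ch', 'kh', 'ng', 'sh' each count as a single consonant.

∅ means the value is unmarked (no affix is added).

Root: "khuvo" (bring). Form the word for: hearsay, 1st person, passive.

khuvovungakhu

Attach evidentiality hearsay -vi → khuvovi.
Attach voice passive -nga → khuvovinga.
Attach person 1st person -khu → khuvovingakhu.
Apply vowel harmony: khuvovingakhu → khuvovungakhu.
Nasal assimilation: no change.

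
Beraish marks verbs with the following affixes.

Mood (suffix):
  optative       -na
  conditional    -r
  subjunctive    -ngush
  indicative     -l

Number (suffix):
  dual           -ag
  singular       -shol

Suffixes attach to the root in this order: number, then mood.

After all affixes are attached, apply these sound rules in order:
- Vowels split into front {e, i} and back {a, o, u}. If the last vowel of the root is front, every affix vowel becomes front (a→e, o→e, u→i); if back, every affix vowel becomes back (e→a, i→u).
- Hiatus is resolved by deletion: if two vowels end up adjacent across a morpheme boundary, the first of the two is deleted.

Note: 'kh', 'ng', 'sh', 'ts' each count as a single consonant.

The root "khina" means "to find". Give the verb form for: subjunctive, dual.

Attach number dual -ag → khinaag.
Attach mood subjunctive -ngush → khinaagngush.
Vowel harmony: no change.
Apply vowel deletion: khinaagngush → khinagngush.

khinagngush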